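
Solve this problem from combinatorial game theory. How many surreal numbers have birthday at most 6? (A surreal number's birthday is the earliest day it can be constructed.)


Day 0: {|} = 0 is born. Count = 1.
Day n: the number of surreal numbers born by day n is 2^(n+1) - 1.
By day 0: 2^1 - 1 = 1
By day 1: 2^2 - 1 = 3
By day 2: 2^3 - 1 = 7
By day 3: 2^4 - 1 = 15
By day 4: 2^5 - 1 = 31
By day 5: 2^6 - 1 = 63
By day 6: 2^7 - 1 = 127
By day 6: 127 surreal numbers.

127


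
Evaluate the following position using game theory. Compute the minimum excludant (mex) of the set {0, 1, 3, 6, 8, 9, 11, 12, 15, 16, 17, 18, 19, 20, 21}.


Set = {0, 1, 3, 6, 8, 9, 11, 12, 15, 16, 17, 18, 19, 20, 21}
0 is in the set.
1 is in the set.
2 is NOT in the set. This is the mex.
mex = 2

2


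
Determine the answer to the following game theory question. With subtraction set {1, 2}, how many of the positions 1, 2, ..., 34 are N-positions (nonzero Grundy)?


Subtraction set S = {1, 2}, so G(n) = n mod 3.
G(n) = 0 when n is a multiple of 3.
Multiples of 3 in [1, 34]: 11
N-positions (nonzero Grundy) = 34 - 11 = 23

23


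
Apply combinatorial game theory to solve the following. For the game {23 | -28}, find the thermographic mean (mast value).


Game = {23 | -28}, a switch {a | b} with numbers a > b.
Its thermograph has left wall a - t and right wall b + t, which meet at t = (a - b)/2, where both equal (a + b)/2. So the mast (mean value) is at (a + b)/2.
Mean = (23 + (-28))/2 = -5/2 = -5/2

-5/2


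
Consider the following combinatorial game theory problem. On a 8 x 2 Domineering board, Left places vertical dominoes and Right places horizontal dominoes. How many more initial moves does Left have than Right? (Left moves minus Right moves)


Board is 8 x 2 (rows x cols).
Left (vertical) placements: (rows-1) * cols = 7 * 2 = 14
Right (horizontal) placements: rows * (cols-1) = 8 * 1 = 8
Advantage = Left - Right = 14 - 8 = 6

6


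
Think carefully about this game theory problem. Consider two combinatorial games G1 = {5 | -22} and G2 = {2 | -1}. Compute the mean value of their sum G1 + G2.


G1 = {5 | -22}, G2 = {2 | -1}
Each is a switch {a | b} with numbers a > b; its mean value is (a + b)/2, and mean value is additive over game sums: m(G1 + G2) = m(G1) + m(G2).
Mean of G1 = (5 + (-22))/2 = -17/2 = -17/2
Mean of G2 = (2 + (-1))/2 = 1/2 = 1/2
Mean of G1 + G2 = -17/2 + 1/2 = -8

-8


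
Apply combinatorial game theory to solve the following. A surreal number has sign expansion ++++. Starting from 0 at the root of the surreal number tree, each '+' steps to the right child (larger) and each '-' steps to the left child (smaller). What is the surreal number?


Sign expansion: ++++
Rule: track bounds (lo, hi), initially (-inf, +inf). On '+', the current value becomes lo and we move to the simplest number in (value, hi): value + 1 if hi = +inf, otherwise the midpoint (value + hi)/2. On '-', the current value becomes hi and we move to value - 1 if lo = -inf, otherwise the midpoint (lo + value)/2.
Start at 0.
Step 1: sign = +, move right. Bounds: (0, +inf). Value = 1
Step 2: sign = +, move right. Bounds: (1, +inf). Value = 2
Step 3: sign = +, move right. Bounds: (2, +inf). Value = 3
Step 4: sign = +, move right. Bounds: (3, +inf). Value = 4
The surreal number with sign expansion ++++ is 4.

4


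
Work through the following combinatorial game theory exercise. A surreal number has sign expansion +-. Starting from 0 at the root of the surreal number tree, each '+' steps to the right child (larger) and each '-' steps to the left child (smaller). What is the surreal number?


Sign expansion: +-
Rule: track bounds (lo, hi), initially (-inf, +inf). On '+', the current value becomes lo and we move to the simplest number in (value, hi): value + 1 if hi = +inf, otherwise the midpoint (value + hi)/2. On '-', the current value becomes hi and we move to value - 1 if lo = -inf, otherwise the midpoint (lo + value)/2.
Start at 0.
Step 1: sign = +, move right. Bounds: (0, +inf). Value = 1
Step 2: sign = -, move left. Bounds: (0, 1). Value = 1/2
The surreal number with sign expansion +- is 1/2.

1/2


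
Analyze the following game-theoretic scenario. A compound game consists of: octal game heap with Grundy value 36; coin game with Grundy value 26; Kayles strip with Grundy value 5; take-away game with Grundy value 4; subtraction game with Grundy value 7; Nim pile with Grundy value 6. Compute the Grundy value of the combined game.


By the Sprague-Grundy theorem, the Grundy value of a sum of games is the XOR of individual Grundy values.
octal game heap: Grundy value = 36. Running XOR: 0 XOR 36 = 36
coin game: Grundy value = 26. Running XOR: 36 XOR 26 = 62
Kayles strip: Grundy value = 5. Running XOR: 62 XOR 5 = 59
take-away game: Grundy value = 4. Running XOR: 59 XOR 4 = 63
subtraction game: Grundy value = 7. Running XOR: 63 XOR 7 = 56
Nim pile: Grundy value = 6. Running XOR: 56 XOR 6 = 62
The combined Grundy value is 62.

62


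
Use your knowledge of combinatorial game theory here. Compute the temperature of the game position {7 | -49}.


The game is {7 | -49}, a switch {a | b} with numbers a > b.
Cooling {a | b} by t gives {a - t | b + t}, which stops being hot when a - t = b + t, i.e. at t = (a - b)/2. So the temperature of a switch is (a - b)/2.
Temperature = (Left option - Right option) / 2
= (7 - (-49)) / 2
= 56 / 2
= 28

28


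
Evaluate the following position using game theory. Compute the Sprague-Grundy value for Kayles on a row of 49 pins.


Kayles: a move removes 1 or 2 adjacent pins from a contiguous row.
Removing pins from a row of k leaves two independent rows (a, b) with a + b = k - 1 (one pin) or a + b = k - 2 (two pins); an end removal gives a = 0.
By Sprague-Grundy, G(k) = mex{ G(a) XOR G(b) } over all these splits. G(0) = 0.
G(1): splits (0,0):0^0=0 -> mex({0}) = 1
G(2): splits (0,1):0^1=1 (0,0):0^0=0 -> mex({0, 1}) = 2
G(3): splits (0,2):0^2=2 (1,1):1^1=0 (0,1):0^1=1 -> mex({0, 1, 2}) = 3
G(4): splits (0,3):0^3=3 (1,2):1^2=3 (0,2):0^2=2 (1,1):1^1=0 -> mex({0, 2, 3}) = 1
G(5): splits (0,4):0^1=1 (1,3):1^3=2 (2,2):2^2=0 (0,3):0^3=3 (1,2):1^2=3 -> mex({0, 1, 2, 3}) = 4
G(6) = mex({0, 1, 2, 4}) = 3
G(7) = mex({0, 1, 3, 4, 5}) = 2
G(8) = mex({0, 2, 3, 5, 6}) = 1
G(9) = mex({0, 1, 2, 3, 6, 7}) = 4
G(10) = mex({0, 1, 3, 4, 5, 7}) = 2
G(11) = mex({0, 1, 2, 3, 4, 5}) = 6
G(12) = mex({0, 1, 2, 3, 5, 6, 7}) = 4
G(13) = mex({0, 2, 3, 4, 6, 7}) = 1
G(14) = mex({0, 1, 4, 5, 6, 7}) = 2
G(15) = mex({0, 1, 2, 3, 4, 5, 6}) = 7
G(16) = mex({0, 2, 3, 5, 6, 7}) = 1
G(17) = mex({0, 1, 2, 3, 5, 6, 7}) = 4
G(18) = mex({0, 1, 2, 4, 5, 6}) = 3
G(19) = mex({0, 1, 3, 4, 5, 7}) = 2
G(20) = mex({0, 2, 3, 4, 5, 6, 7}) = 1
G(21) = mex({0, 1, 2, 3, 5, 6, 7}) = 4
G(22) = mex({0, 1, 2, 3, 4, 5, 7}) = 6
G(23) = mex({0, 1, 2, 3, 4, 5, 6}) = 7
G(24) = mex({0, 1, 2, 3, 5, 6, 7}) = 4
G(25) = mex({0, 2, 3, 4, 6, 7}) = 1
G(26) = mex({0, 1, 3, 4, 5, 6, 7}) = 2
G(27) = mex({0, 1, 2, 3, 4, 5, 6, 7}) = 8
G(28) = mex({0, 1, 2, 3, 4, 6, 7, 8}) = 5
G(29) = mex({0, 1, 2, 3, 5, 6, 7, 8, 9}) = 4
G(30) = mex({0, 1, 2, 3, 4, 5, 6, 9, 10}) = 7
G(31) = mex({0, 1, 3, 4, 5, 7, 10, 11}) = 2
G(32) = mex({0, 2, 3, 4, 5, 6, 7, 9, 11}) = 1
G(33) = mex({0, 1, 2, 3, 4, 5, 6, 7, 9, 12}) = 8
G(34) = mex({0, 1, 2, 3, 4, 5, 7, 8, 11, 12}) = 6
G(35) = mex({0, 1, 2, 3, 4, 5, 6, 8, 9, 10, 11}) = 7
G(36) = mex({0, 1, 2, 3, 5, 6, 7, 9, 10}) = 4
G(37) = mex({0, 2, 3, 4, 6, 7, 9, 10, 11, 12}) = 1
G(38) = mex({0, 1, 3, 4, 5, 6, 7, 9, 10, 11, 12}) = 2
G(39) = mex({0, 1, 2, 4, 5, 6, 7, 9, 10, 12, 14}) = 3
G(40) = mex({0, 2, 3, 4, 6, 7, 11, 12, 14}) = 1
G(41) = mex({0, 1, 2, 3, 5, 6, 7, 9, 10, 11, 12}) = 4
G(42) = mex({0, 1, 2, 3, 4, 5, 6, 9, 10}) = 7
G(43) = mex({0, 1, 3, 4, 5, 7, 9, 10, 12, 15}) = 2
G(44) = mex({0, 2, 3, 4, 5, 6, 7, 9, 10, 12, 15}) = 1
G(45) = mex({0, 1, 2, 3, 4, 5, 6, 7, 9, 10, 12, 14}) = 8
G(46) = mex({0, 1, 3, 4, 5, 7, 8, 11, 12, 14}) = 2
G(47) = mex({0, 1, 2, 3, 4, 5, 6, 8, 9, 10, 11, 12}) = 7
G(48) = mex({0, 1, 2, 3, 5, 6, 7, 9, 10}) = 4
G(49) = mex({0, 2, 3, 4, 6, 7, 9, 10, 11, 12, 15}) = 1
Therefore G(49) = 1.

1


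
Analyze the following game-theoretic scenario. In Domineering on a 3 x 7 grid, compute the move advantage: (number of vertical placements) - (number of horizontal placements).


Board is 3 x 7 (rows x cols).
Left (vertical) placements: (rows-1) * cols = 2 * 7 = 14
Right (horizontal) placements: rows * (cols-1) = 3 * 6 = 18
Advantage = Left - Right = 14 - 18 = -4

-4


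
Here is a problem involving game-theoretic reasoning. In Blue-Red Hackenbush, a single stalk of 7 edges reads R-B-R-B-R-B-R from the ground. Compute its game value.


Edges (from ground): R-B-R-B-R-B-R
By Berlekamp's sign-expansion rule, a Blue-Red Hackenbush stalk has the value of the surreal number whose sign sequence is the edge sequence with B -> + and R -> -.
Sign sequence: -+-+-+-
Trace the sign expansion in the surreal number tree, starting from 0:
Edge 1: R (sign -) -> bounds (-inf, 0), value = -1
Edge 2: B (sign +) -> bounds (-1, 0), value = -1/2
Edge 3: R (sign -) -> bounds (-1, -1/2), value = -3/4
Edge 4: B (sign +) -> bounds (-3/4, -1/2), value = -5/8
Edge 5: R (sign -) -> bounds (-3/4, -5/8), value = -11/16
Edge 6: B (sign +) -> bounds (-11/16, -5/8), value = -21/32
Edge 7: R (sign -) -> bounds (-11/16, -21/32), value = -43/64
Game value = -43/64

-43/64


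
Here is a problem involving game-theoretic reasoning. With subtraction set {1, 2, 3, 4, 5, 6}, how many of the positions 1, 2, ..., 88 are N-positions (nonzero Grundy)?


Subtraction set S = {1, 2, 3, 4, 5, 6}, so G(n) = n mod 7.
G(n) = 0 when n is a multiple of 7.
Multiples of 7 in [1, 88]: 12
N-positions (nonzero Grundy) = 88 - 12 = 76

76


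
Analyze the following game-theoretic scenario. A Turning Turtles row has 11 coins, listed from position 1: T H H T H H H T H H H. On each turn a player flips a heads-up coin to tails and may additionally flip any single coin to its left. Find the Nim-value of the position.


Coins: T H H T H H H T H H H
Key fact: a single head at position k behaves exactly like a Nim heap of size k (turning it to T and optionally flipping a coin at j < k corresponds to moving the heap from k to j, or to 0), and heads combine as a disjunctive sum (two heads at the same place would cancel, matching j XOR j = 0). So the Nim-value is the XOR of the 1-indexed positions of the heads.
Face-up positions (1-indexed): [2, 3, 5, 6, 7, 9, 10, 11]
XOR 0 with 2: 0 XOR 2 = 2
XOR 2 with 3: 2 XOR 3 = 1
XOR 1 with 5: 1 XOR 5 = 4
XOR 4 with 6: 4 XOR 6 = 2
XOR 2 with 7: 2 XOR 7 = 5
XOR 5 with 9: 5 XOR 9 = 12
XOR 12 with 10: 12 XOR 10 = 6
XOR 6 with 11: 6 XOR 11 = 13
Nim-value = 13

13


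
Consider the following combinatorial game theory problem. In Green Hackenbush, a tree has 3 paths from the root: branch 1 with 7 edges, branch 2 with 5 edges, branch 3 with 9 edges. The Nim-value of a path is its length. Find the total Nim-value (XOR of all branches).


The tree has 3 branches from the ground vertex.
In Green Hackenbush, the Nim-value of a simple path of length k is k.
Branch 1: length 7, Nim-value = 7
Branch 2: length 5, Nim-value = 5
Branch 3: length 9, Nim-value = 9
Total Nim-value = XOR of all branch values:
0 XOR 7 = 7
7 XOR 5 = 2
2 XOR 9 = 11
Nim-value of the tree = 11

11


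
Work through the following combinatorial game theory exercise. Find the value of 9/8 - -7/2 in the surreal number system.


x = 9/8, y = -7/2
Converting to common denominator: 8
x = 9/8, y = -28/8
x - y = 9/8 - -7/2 = 37/8

37/8


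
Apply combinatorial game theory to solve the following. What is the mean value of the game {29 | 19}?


Game = {29 | 19}, a switch {a | b} with numbers a > b.
Its thermograph has left wall a - t and right wall b + t, which meet at t = (a - b)/2, where both equal (a + b)/2. So the mast (mean value) is at (a + b)/2.
Mean = (29 + (19))/2 = 48/2 = 24

24


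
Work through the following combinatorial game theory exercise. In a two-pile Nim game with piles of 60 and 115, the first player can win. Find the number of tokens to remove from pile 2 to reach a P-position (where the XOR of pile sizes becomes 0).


Piles: 60 and 115
Current XOR: 60 XOR 115 = 79 (non-zero, so this is an N-position).
To make the XOR zero, we need to find a move that balances the piles.
For pile 2 (size 115): target = 115 XOR 79 = 60
We reduce pile 2 from 115 to 60.
Tokens removed: 115 - 60 = 55
Verification: 60 XOR 60 = 0

55


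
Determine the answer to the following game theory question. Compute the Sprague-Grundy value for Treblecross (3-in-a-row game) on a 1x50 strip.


Treblecross: place X on empty cells; 3-in-a-row wins.
Playing within two cells of an existing X lets the opponent win at once, so sensible play treats the cells i-2..i+2 around each X as dead. The player left with no safe cell loses, so this is a normal-play take-away game on strips of safe cells.
Placing X at cell i (0-indexed) of a strip of k safe cells leaves independent strips of sizes max(0, i-2) and max(0, k-i-3). Hence G(k) = mex{ G(max(0,i-2)) XOR G(max(0,k-i-3)) : 0 <= i < k }, with G(0) = 0.
G(1): splits (0,0):0^0=0 -> mex({0}) = 1
G(2): splits (0,0):0^0=0 -> mex({0}) = 1
G(3): splits (0,0):0^0=0 -> mex({0}) = 1
G(4): splits (0,1):0^1=1 (0,0):0^0=0 -> mex({0, 1}) = 2
G(5): splits (0,2):0^1=1 (0,1):0^1=1 (0,0):0^0=0 -> mex({0, 1}) = 2
G(6) = mex({1}) = 0
G(7) = mex({0, 1, 2}) = 3
G(8) = mex({0, 1, 2}) = 3
G(9) = mex({0, 2}) = 1
G(10) = mex({0, 2, 3}) = 1
G(11) = mex({0, 3}) = 1
G(12) = mex({1, 3}) = 0
G(13) = mex({0, 1, 2, 3}) = 4
G(14) = mex({0, 1, 2}) = 3
G(15) = mex({0, 1, 2}) = 3
G(16) = mex({0, 1, 2, 4}) = 3
G(17) = mex({0, 1, 3, 4}) = 2
G(18) = mex({0, 1, 3, 4}) = 2
G(19) = mex({0, 1, 3, 5}) = 2
G(20) = mex({0, 1, 2, 3, 5}) = 4
G(21) = mex({0, 1, 2, 3, 5}) = 4
G(22) = mex({1, 2, 6}) = 0
G(23) = mex({0, 1, 2, 3, 4, 6}) = 5
G(24) = mex({0, 1, 2, 3, 4}) = 5
G(25) = mex({0, 1, 3, 4, 7}) = 2
G(26) = mex({0, 1, 3, 4, 5, 7}) = 2
G(27) = mex({0, 1, 3, 5}) = 2
G(28) = mex({0, 1, 2, 5}) = 3
G(29) = mex({0, 1, 2, 4, 5, 6}) = 3
G(30) = mex({1, 2, 4, 6}) = 0
G(31) = mex({0, 1, 2, 3, 4, 6}) = 5
G(32) = mex({1, 2, 3, 4, 7}) = 0
G(33) = mex({0, 3, 7}) = 1
G(34) = mex({0, 2, 3, 5, 7}) = 1
G(35) = mex({0, 2, 3, 5, 6}) = 1
G(36) = mex({0, 1, 2, 5, 6}) = 3
G(37) = mex({0, 1, 2, 4, 5, 6}) = 3
G(38) = mex({0, 1, 2, 4}) = 3
G(39) = mex({0, 1, 2, 3, 4, 7}) = 5
G(40) = mex({0, 1, 2, 3, 4, 5, 7}) = 6
G(41) = mex({0, 1, 2, 3, 5, 7}) = 4
G(42) = mex({0, 1, 2, 3, 5, 6, 7}) = 4
G(43) = mex({0, 2, 3, 5, 6}) = 1
G(44) = mex({1, 2, 3, 4, 5, 6}) = 0
G(45) = mex({0, 1, 2, 3, 4, 6, 7}) = 5
G(46) = mex({0, 1, 2, 3, 4, 7}) = 5
G(47) = mex({0, 1, 2, 3, 4, 5, 7}) = 6
G(48) = mex({0, 1, 2, 3, 4, 5, 7}) = 6
G(49) = mex({0, 1, 3, 4, 5, 7}) = 2
G(50) = mex({0, 1, 2, 3, 4, 5, 6}) = 7
Therefore G(50) = 7.

7


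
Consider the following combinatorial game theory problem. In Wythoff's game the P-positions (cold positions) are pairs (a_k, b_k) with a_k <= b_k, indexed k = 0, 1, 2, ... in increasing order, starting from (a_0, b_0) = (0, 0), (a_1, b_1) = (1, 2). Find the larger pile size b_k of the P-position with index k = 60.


By Wythoff's theorem, a_k = floor(k * phi) and b_k = floor(k * phi^2) = a_k + k, where phi = (1 + sqrt(5))/2 is the golden ratio.
phi = (1 + sqrt(5))/2 = 1.618034
phi^2 = phi + 1 = 2.618034
k = 60
k * phi^2 = 60 * 2.618034 = 157.082039
b_60 = floor(k * phi^2) = 157 (check: a_60 + k = 97 + 60 = 157)

157


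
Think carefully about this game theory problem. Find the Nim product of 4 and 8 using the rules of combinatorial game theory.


Nim multiplication is bilinear over XOR: (u XOR v) * w = (u*w) XOR (v*w).
So we split each operand into its bit components and XOR the pairwise Nim products.
4 = 4 (as XOR of powers of 2).
8 = 8 (as XOR of powers of 2).
Using the standard Nim-product table on single bits:
  2*2 = 3,   2*4 = 8,   2*8 = 12,
  4*4 = 6,   4*8 = 11,  8*8 = 13,
and  1*x = x (identity), k*l = l*k (commutative).
Pairwise Nim products:
  4 * 8 = 11
XOR them: 11 = 11.
Result: 4 * 8 = 11 (in Nim).

11


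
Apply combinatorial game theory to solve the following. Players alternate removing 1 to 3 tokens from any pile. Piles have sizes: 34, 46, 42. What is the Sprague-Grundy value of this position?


Subtraction set: {1, 2, 3}
For this subtraction set, G(n) = n mod 4 (period = max + 1 = 4).
Pile 1 (size 34): G(34) = 34 mod 4 = 2
Pile 2 (size 46): G(46) = 46 mod 4 = 2
Pile 3 (size 42): G(42) = 42 mod 4 = 2
Total Grundy value = XOR of all: 2 XOR 2 XOR 2 = 2

2


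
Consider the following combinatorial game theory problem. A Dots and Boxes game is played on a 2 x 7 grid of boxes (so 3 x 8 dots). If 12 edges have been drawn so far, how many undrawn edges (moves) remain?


Grid: 2 x 7 boxes, i.e. 3 rows and 8 columns of dots.
Horizontal edges: (rows + 1) * cols = 3 * 7 = 21
Vertical edges: rows * (cols + 1) = 2 * 8 = 16
Total edges: 21 + 16 = 37
Edges drawn: 12
Remaining: 37 - 12 = 25

25


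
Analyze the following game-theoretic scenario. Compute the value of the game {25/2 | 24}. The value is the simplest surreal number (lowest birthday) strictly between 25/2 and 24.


Left options: {25/2}, max = 25/2
Right options: {24}, min = 24
All options are numbers and max(Left) < min(Right), so by the simplicity theorem the value is the simplest (earliest-born) number strictly between 25/2 and 24.
Integers 13 through 23 all lie strictly between 25/2 and 24.
Among integers, the simplest (lowest birthday = smallest |n|; 0 is born on day 0, +-n on day n) is 13.
No non-integer in the interval can be simpler: if x is a non-integer in the interval, then floor(x) or ceil(x) also lies in the interval (the interval contains an integer), and both are proper prefixes of x's sign expansion, i.e. born earlier. So the game value is 13.
Game value = 13

13


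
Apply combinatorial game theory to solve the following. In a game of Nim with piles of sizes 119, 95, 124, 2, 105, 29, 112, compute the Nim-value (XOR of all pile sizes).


We need the XOR (exclusive or) of all pile sizes.
After XOR-ing pile 1 (size 119): 0 XOR 119 = 119
After XOR-ing pile 2 (size 95): 119 XOR 95 = 40
After XOR-ing pile 3 (size 124): 40 XOR 124 = 84
After XOR-ing pile 4 (size 2): 84 XOR 2 = 86
After XOR-ing pile 5 (size 105): 86 XOR 105 = 63
After XOR-ing pile 6 (size 29): 63 XOR 29 = 34
After XOR-ing pile 7 (size 112): 34 XOR 112 = 82
The Nim-value of this position is 82.

82


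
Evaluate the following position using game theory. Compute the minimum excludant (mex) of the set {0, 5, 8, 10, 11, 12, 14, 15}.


Set = {0, 5, 8, 10, 11, 12, 14, 15}
0 is in the set.
1 is NOT in the set. This is the mex.
mex = 1

1


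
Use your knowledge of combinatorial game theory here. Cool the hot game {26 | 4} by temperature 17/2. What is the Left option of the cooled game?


Original game: {26 | 4} (a switch {a | b} with a > b).
Cooling by t (for t below the temperature (a - b)/2 = 11) taxes each move by t: {a | b} cooled by t is {a - t | b + t}.
Cooling amount: t = 17/2
Cooled Left option: 26 - 17/2 = 35/2
Cooled Right option: 4 + 17/2 = 25/2
Cooled game: {35/2 | 25/2}
Left option = 35/2

35/2


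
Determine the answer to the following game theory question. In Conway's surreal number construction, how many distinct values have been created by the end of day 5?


Day 0: {|} = 0 is born. Count = 1.
Day n: the number of surreal numbers born by day n is 2^(n+1) - 1.
By day 0: 2^1 - 1 = 1
By day 1: 2^2 - 1 = 3
By day 2: 2^3 - 1 = 7
By day 3: 2^4 - 1 = 15
By day 4: 2^5 - 1 = 31
By day 5: 2^6 - 1 = 63
By day 5: 63 surreal numbers.

63


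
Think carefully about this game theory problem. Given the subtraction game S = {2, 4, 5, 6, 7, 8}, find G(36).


The subtraction set is S = {2, 4, 5, 6, 7, 8}.
G(k) = mex{ G(k - s) : s in S, s <= k }. We compute iteratively: G(0) = 0.
G(1) = mex({}) = 0
G(2) = mex({0}) = 1
G(3) = mex({0}) = 1
G(4) = mex({0, 1}) = 2
G(5) = mex({0, 1}) = 2
G(6) = mex({0, 1, 2}) = 3
G(7) = mex({0, 1, 2}) = 3
G(8) = mex({0, 1, 2, 3}) = 4
G(9) = mex({0, 1, 2, 3}) = 4
G(10) = mex({1, 2, 3, 4}) = 0
G(11) = mex({1, 2, 3, 4}) = 0
G(12) = mex({0, 2, 3, 4}) = 1
G(13) = mex({0, 2, 3, 4}) = 1
G(14) = mex({0, 1, 3, 4}) = 2
G(15) = mex({0, 1, 3, 4}) = 2
G(16) = mex({0, 1, 2, 4}) = 3
G(17) = mex({0, 1, 2, 4}) = 3
Observe that G(10)..G(17) = 0, 0, 1, 1, 2, 2, 3, 3 repeats G(0)..G(7) = 0, 0, 1, 1, 2, 2, 3, 3.
For k >= max(S) = 8, G(k) is determined by the previous 8 values G(k-8)..G(k-1); a window of 8 consecutive values has recurred shifted by 10, so by induction G(k + 10) = G(k) for all k >= 0: the sequence is periodic from the start with period 10.
One period: G(0..9) = 0, 0, 1, 1, 2, 2, 3, 3, 4, 4.
36 mod 10 = 6, so G(36) = G(6) = 3.

3


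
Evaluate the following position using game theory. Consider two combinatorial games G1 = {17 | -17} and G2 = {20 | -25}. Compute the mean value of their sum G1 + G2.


G1 = {17 | -17}, G2 = {20 | -25}
Each is a switch {a | b} with numbers a > b; its mean value is (a + b)/2, and mean value is additive over game sums: m(G1 + G2) = m(G1) + m(G2).
Mean of G1 = (17 + (-17))/2 = 0/2 = 0
Mean of G2 = (20 + (-25))/2 = -5/2 = -5/2
Mean of G1 + G2 = 0 + -5/2 = -5/2

-5/2


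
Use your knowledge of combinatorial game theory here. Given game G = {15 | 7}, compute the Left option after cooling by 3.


Original game: {15 | 7} (a switch {a | b} with a > b).
Cooling by t (for t below the temperature (a - b)/2 = 4) taxes each move by t: {a | b} cooled by t is {a - t | b + t}.
Cooling amount: t = 3
Cooled Left option: 15 - 3 = 12
Cooled Right option: 7 + 3 = 10
Cooled game: {12 | 10}
Left option = 12

12


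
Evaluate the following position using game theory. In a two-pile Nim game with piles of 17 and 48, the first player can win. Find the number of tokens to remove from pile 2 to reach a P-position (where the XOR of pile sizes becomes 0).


Piles: 17 and 48
Current XOR: 17 XOR 48 = 33 (non-zero, so this is an N-position).
To make the XOR zero, we need to find a move that balances the piles.
For pile 2 (size 48): target = 48 XOR 33 = 17
We reduce pile 2 from 48 to 17.
Tokens removed: 48 - 17 = 31
Verification: 17 XOR 17 = 0

31


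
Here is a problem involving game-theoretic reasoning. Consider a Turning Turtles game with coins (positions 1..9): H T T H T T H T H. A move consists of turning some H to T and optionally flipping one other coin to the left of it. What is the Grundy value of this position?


Coins: H T T H T T H T H
Key fact: a single head at position k behaves exactly like a Nim heap of size k (turning it to T and optionally flipping a coin at j < k corresponds to moving the heap from k to j, or to 0), and heads combine as a disjunctive sum (two heads at the same place would cancel, matching j XOR j = 0). So the Nim-value is the XOR of the 1-indexed positions of the heads.
Face-up positions (1-indexed): [1, 4, 7, 9]
XOR 0 with 1: 0 XOR 1 = 1
XOR 1 with 4: 1 XOR 4 = 5
XOR 5 with 7: 5 XOR 7 = 2
XOR 2 with 9: 2 XOR 9 = 11
Nim-value = 11

11


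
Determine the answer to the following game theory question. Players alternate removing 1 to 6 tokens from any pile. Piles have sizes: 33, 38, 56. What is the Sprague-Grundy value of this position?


Subtraction set: {1, 2, 3, 4, 5, 6}
For this subtraction set, G(n) = n mod 7 (period = max + 1 = 7).
Pile 1 (size 33): G(33) = 33 mod 7 = 5
Pile 2 (size 38): G(38) = 38 mod 7 = 3
Pile 3 (size 56): G(56) = 56 mod 7 = 0
Total Grundy value = XOR of all: 5 XOR 3 XOR 0 = 6

6


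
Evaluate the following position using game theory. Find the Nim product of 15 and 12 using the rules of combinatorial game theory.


Nim multiplication is bilinear over XOR: (u XOR v) * w = (u*w) XOR (v*w).
So we split each operand into its bit components and XOR the pairwise Nim products.
15 = 1 + 2 + 4 + 8 (as XOR of powers of 2).
12 = 4 + 8 (as XOR of powers of 2).
Using the standard Nim-product table on single bits:
  2*2 = 3,   2*4 = 8,   2*8 = 12,
  4*4 = 6,   4*8 = 11,  8*8 = 13,
and  1*x = x (identity), k*l = l*k (commutative).
Pairwise Nim products:
  1 * 4 = 4
  1 * 8 = 8
  2 * 4 = 8
  2 * 8 = 12
  4 * 4 = 6
  4 * 8 = 11
  8 * 4 = 11
  8 * 8 = 13
XOR them: 4 XOR 8 XOR 8 XOR 12 XOR 6 XOR 11 XOR 11 XOR 13 = 3.
Result: 15 * 12 = 3 (in Nim).

3


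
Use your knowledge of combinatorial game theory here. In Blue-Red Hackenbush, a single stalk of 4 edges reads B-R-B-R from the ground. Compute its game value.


Edges (from ground): B-R-B-R
By Berlekamp's sign-expansion rule, a Blue-Red Hackenbush stalk has the value of the surreal number whose sign sequence is the edge sequence with B -> + and R -> -.
Sign sequence: +-+-
Trace the sign expansion in the surreal number tree, starting from 0:
Edge 1: B (sign +) -> bounds (0, +inf), value = 1
Edge 2: R (sign -) -> bounds (0, 1), value = 1/2
Edge 3: B (sign +) -> bounds (1/2, 1), value = 3/4
Edge 4: R (sign -) -> bounds (1/2, 3/4), value = 5/8
Game value = 5/8

5/8


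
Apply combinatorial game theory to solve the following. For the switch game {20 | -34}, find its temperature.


The game is {20 | -34}, a switch {a | b} with numbers a > b.
Cooling {a | b} by t gives {a - t | b + t}, which stops being hot when a - t = b + t, i.e. at t = (a - b)/2. So the temperature of a switch is (a - b)/2.
Temperature = (Left option - Right option) / 2
= (20 - (-34)) / 2
= 54 / 2
= 27

27


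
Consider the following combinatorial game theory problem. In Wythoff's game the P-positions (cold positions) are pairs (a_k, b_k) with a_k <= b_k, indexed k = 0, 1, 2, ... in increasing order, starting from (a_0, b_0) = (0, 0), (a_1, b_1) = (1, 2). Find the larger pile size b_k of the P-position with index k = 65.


By Wythoff's theorem, a_k = floor(k * phi) and b_k = floor(k * phi^2) = a_k + k, where phi = (1 + sqrt(5))/2 is the golden ratio.
phi = (1 + sqrt(5))/2 = 1.618034
phi^2 = phi + 1 = 2.618034
k = 65
k * phi^2 = 65 * 2.618034 = 170.172209
b_65 = floor(k * phi^2) = 170 (check: a_65 + k = 105 + 65 = 170)

170


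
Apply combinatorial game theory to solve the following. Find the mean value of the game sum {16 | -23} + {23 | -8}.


G1 = {16 | -23}, G2 = {23 | -8}
Each is a switch {a | b} with numbers a > b; its mean value is (a + b)/2, and mean value is additive over game sums: m(G1 + G2) = m(G1) + m(G2).
Mean of G1 = (16 + (-23))/2 = -7/2 = -7/2
Mean of G2 = (23 + (-8))/2 = 15/2 = 15/2
Mean of G1 + G2 = -7/2 + 15/2 = 4

4


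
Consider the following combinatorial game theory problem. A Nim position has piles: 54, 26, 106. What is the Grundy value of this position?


We need the XOR (exclusive or) of all pile sizes.
After XOR-ing pile 1 (size 54): 0 XOR 54 = 54
After XOR-ing pile 2 (size 26): 54 XOR 26 = 44
After XOR-ing pile 3 (size 106): 44 XOR 106 = 70
The Nim-value of this position is 70.

70


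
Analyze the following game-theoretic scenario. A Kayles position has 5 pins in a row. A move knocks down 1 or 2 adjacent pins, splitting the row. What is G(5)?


Kayles: a move removes 1 or 2 adjacent pins from a contiguous row.
Removing pins from a row of k leaves two independent rows (a, b) with a + b = k - 1 (one pin) or a + b = k - 2 (two pins); an end removal gives a = 0.
By Sprague-Grundy, G(k) = mex{ G(a) XOR G(b) } over all these splits. G(0) = 0.
G(1): splits (0,0):0^0=0 -> mex({0}) = 1
G(2): splits (0,1):0^1=1 (0,0):0^0=0 -> mex({0, 1}) = 2
G(3): splits (0,2):0^2=2 (1,1):1^1=0 (0,1):0^1=1 -> mex({0, 1, 2}) = 3
G(4): splits (0,3):0^3=3 (1,2):1^2=3 (0,2):0^2=2 (1,1):1^1=0 -> mex({0, 2, 3}) = 1
G(5): splits (0,4):0^1=1 (1,3):1^3=2 (2,2):2^2=0 (0,3):0^3=3 (1,2):1^2=3 -> mex({0, 1, 2, 3}) = 4
Therefore G(5) = 4.

4


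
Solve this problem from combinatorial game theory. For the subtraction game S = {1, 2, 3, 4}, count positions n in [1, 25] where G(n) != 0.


Subtraction set S = {1, 2, 3, 4}, so G(n) = n mod 5.
G(n) = 0 when n is a multiple of 5.
Multiples of 5 in [1, 25]: 5
N-positions (nonzero Grundy) = 25 - 5 = 20

20


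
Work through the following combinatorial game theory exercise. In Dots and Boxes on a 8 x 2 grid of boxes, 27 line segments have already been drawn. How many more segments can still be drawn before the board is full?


Grid: 8 x 2 boxes, i.e. 9 rows and 3 columns of dots.
Horizontal edges: (rows + 1) * cols = 9 * 2 = 18
Vertical edges: rows * (cols + 1) = 8 * 3 = 24
Total edges: 18 + 24 = 42
Edges drawn: 27
Remaining: 42 - 27 = 15

15


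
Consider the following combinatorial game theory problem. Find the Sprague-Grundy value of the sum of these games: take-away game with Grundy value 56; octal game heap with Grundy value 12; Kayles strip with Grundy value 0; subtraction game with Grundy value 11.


By the Sprague-Grundy theorem, the Grundy value of a sum of games is the XOR of individual Grundy values.
take-away game: Grundy value = 56. Running XOR: 0 XOR 56 = 56
octal game heap: Grundy value = 12. Running XOR: 56 XOR 12 = 52
Kayles strip: Grundy value = 0. Running XOR: 52 XOR 0 = 52
subtraction game: Grundy value = 11. Running XOR: 52 XOR 11 = 63
The combined Grundy value is 63.

63


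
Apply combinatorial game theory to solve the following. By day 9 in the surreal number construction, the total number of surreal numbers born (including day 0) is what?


Day 0: {|} = 0 is born. Count = 1.
Day n: the number of surreal numbers born by day n is 2^(n+1) - 1.
By day 0: 2^1 - 1 = 1
By day 1: 2^2 - 1 = 3
By day 2: 2^3 - 1 = 7
By day 3: 2^4 - 1 = 15
By day 4: 2^5 - 1 = 31
By day 5: 2^6 - 1 = 63
By day 6: 2^7 - 1 = 127
By day 7: 2^8 - 1 = 255
By day 8: 2^9 - 1 = 511
By day 9: 2^10 - 1 = 1023
By day 9: 1023 surreal numbers.

1023


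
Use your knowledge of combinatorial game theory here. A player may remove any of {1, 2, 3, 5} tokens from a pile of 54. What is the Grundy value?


The subtraction set is S = {1, 2, 3, 5}.
G(k) = mex{ G(k - s) : s in S, s <= k }. We compute iteratively: G(0) = 0.
G(1) = mex({0}) = 1
G(2) = mex({0, 1}) = 2
G(3) = mex({0, 1, 2}) = 3
G(4) = mex({1, 2, 3}) = 0
G(5) = mex({0, 2, 3}) = 1
G(6) = mex({0, 1, 3}) = 2
G(7) = mex({0, 1, 2}) = 3
G(8) = mex({1, 2, 3}) = 0
Observe that G(4)..G(8) = 0, 1, 2, 3, 0 repeats G(0)..G(4) = 0, 1, 2, 3, 0.
For k >= max(S) = 5, G(k) is determined by the previous 5 values G(k-5)..G(k-1); a window of 5 consecutive values has recurred shifted by 4, so by induction G(k + 4) = G(k) for all k >= 0: the sequence is periodic from the start with period 4.
One period: G(0..3) = 0, 1, 2, 3.
54 mod 4 = 2, so G(54) = G(2) = 2.

2


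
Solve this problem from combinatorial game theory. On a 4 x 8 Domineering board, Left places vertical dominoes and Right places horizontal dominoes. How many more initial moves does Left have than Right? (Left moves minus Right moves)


Board is 4 x 8 (rows x cols).
Left (vertical) placements: (rows-1) * cols = 3 * 8 = 24
Right (horizontal) placements: rows * (cols-1) = 4 * 7 = 28
Advantage = Left - Right = 24 - 28 = -4

-4


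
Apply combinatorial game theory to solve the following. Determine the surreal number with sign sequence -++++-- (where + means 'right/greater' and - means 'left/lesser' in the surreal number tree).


Sign expansion: -++++--
Rule: track bounds (lo, hi), initially (-inf, +inf). On '+', the current value becomes lo and we move to the simplest number in (value, hi): value + 1 if hi = +inf, otherwise the midpoint (value + hi)/2. On '-', the current value becomes hi and we move to value - 1 if lo = -inf, otherwise the midpoint (lo + value)/2.
Start at 0.
Step 1: sign = -, move left. Bounds: (-inf, 0). Value = -1
Step 2: sign = +, move right. Bounds: (-1, 0). Value = -1/2
Step 3: sign = +, move right. Bounds: (-1/2, 0). Value = -1/4
Step 4: sign = +, move right. Bounds: (-1/4, 0). Value = -1/8
Step 5: sign = +, move right. Bounds: (-1/8, 0). Value = -1/16
Step 6: sign = -, move left. Bounds: (-1/8, -1/16). Value = -3/32
Step 7: sign = -, move left. Bounds: (-1/8, -3/32). Value = -7/64
The surreal number with sign expansion -++++-- is -7/64.

-7/64


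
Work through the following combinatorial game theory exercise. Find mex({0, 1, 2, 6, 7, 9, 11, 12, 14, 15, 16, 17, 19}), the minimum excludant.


Set = {0, 1, 2, 6, 7, 9, 11, 12, 14, 15, 16, 17, 19}
0 is in the set.
1 is in the set.
2 is in the set.
3 is NOT in the set. This is the mex.
mex = 3

3


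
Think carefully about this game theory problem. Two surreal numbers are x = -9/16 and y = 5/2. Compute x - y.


x = -9/16, y = 5/2
Converting to common denominator: 16
x = -9/16, y = 40/16
x - y = -9/16 - 5/2 = -49/16

-49/16


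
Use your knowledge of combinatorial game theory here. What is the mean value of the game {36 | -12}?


Game = {36 | -12}, a switch {a | b} with numbers a > b.
Its thermograph has left wall a - t and right wall b + t, which meet at t = (a - b)/2, where both equal (a + b)/2. So the mast (mean value) is at (a + b)/2.
Mean = (36 + (-12))/2 = 24/2 = 12

12


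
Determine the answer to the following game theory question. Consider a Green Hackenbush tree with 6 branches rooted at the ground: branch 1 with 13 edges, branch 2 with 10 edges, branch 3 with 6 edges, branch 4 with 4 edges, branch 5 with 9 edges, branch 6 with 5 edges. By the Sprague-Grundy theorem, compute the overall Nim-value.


The tree has 6 branches from the ground vertex.
In Green Hackenbush, the Nim-value of a simple path of length k is k.
Branch 1: length 13, Nim-value = 13
Branch 2: length 10, Nim-value = 10
Branch 3: length 6, Nim-value = 6
Branch 4: length 4, Nim-value = 4
Branch 5: length 9, Nim-value = 9
Branch 6: length 5, Nim-value = 5
Total Nim-value = XOR of all branch values:
0 XOR 13 = 13
13 XOR 10 = 7
7 XOR 6 = 1
1 XOR 4 = 5
5 XOR 9 = 12
12 XOR 5 = 9
Nim-value of the tree = 9

9


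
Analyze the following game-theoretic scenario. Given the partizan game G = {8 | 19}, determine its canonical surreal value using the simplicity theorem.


Left options: {8}, max = 8
Right options: {19}, min = 19
All options are numbers and max(Left) < min(Right), so by the simplicity theorem the value is the simplest (earliest-born) number strictly between 8 and 19.
Integers 9 through 18 all lie strictly between 8 and 19.
Among integers, the simplest (lowest birthday = smallest |n|; 0 is born on day 0, +-n on day n) is 9.
No non-integer in the interval can be simpler: if x is a non-integer in the interval, then floor(x) or ceil(x) also lies in the interval (the interval contains an integer), and both are proper prefixes of x's sign expansion, i.e. born earlier. So the game value is 9.
Game value = 9

9


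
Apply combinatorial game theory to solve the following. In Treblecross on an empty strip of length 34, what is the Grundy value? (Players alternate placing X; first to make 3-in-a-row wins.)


Treblecross: place X on empty cells; 3-in-a-row wins.
Playing within two cells of an existing X lets the opponent win at once, so sensible play treats the cells i-2..i+2 around each X as dead. The player left with no safe cell loses, so this is a normal-play take-away game on strips of safe cells.
Placing X at cell i (0-indexed) of a strip of k safe cells leaves independent strips of sizes max(0, i-2) and max(0, k-i-3). Hence G(k) = mex{ G(max(0,i-2)) XOR G(max(0,k-i-3)) : 0 <= i < k }, with G(0) = 0.
G(1): splits (0,0):0^0=0 -> mex({0}) = 1
G(2): splits (0,0):0^0=0 -> mex({0}) = 1
G(3): splits (0,0):0^0=0 -> mex({0}) = 1
G(4): splits (0,1):0^1=1 (0,0):0^0=0 -> mex({0, 1}) = 2
G(5): splits (0,2):0^1=1 (0,1):0^1=1 (0,0):0^0=0 -> mex({0, 1}) = 2
G(6) = mex({1}) = 0
G(7) = mex({0, 1, 2}) = 3
G(8) = mex({0, 1, 2}) = 3
G(9) = mex({0, 2}) = 1
G(10) = mex({0, 2, 3}) = 1
G(11) = mex({0, 3}) = 1
G(12) = mex({1, 3}) = 0
G(13) = mex({0, 1, 2, 3}) = 4
G(14) = mex({0, 1, 2}) = 3
G(15) = mex({0, 1, 2}) = 3
G(16) = mex({0, 1, 2, 4}) = 3
G(17) = mex({0, 1, 3, 4}) = 2
G(18) = mex({0, 1, 3, 4}) = 2
G(19) = mex({0, 1, 3, 5}) = 2
G(20) = mex({0, 1, 2, 3, 5}) = 4
G(21) = mex({0, 1, 2, 3, 5}) = 4
G(22) = mex({1, 2, 6}) = 0
G(23) = mex({0, 1, 2, 3, 4, 6}) = 5
G(24) = mex({0, 1, 2, 3, 4}) = 5
G(25) = mex({0, 1, 3, 4, 7}) = 2
G(26) = mex({0, 1, 3, 4, 5, 7}) = 2
G(27) = mex({0, 1, 3, 5}) = 2
G(28) = mex({0, 1, 2, 5}) = 3
G(29) = mex({0, 1, 2, 4, 5, 6}) = 3
G(30) = mex({1, 2, 4, 6}) = 0
G(31) = mex({0, 1, 2, 3, 4, 6}) = 5
G(32) = mex({1, 2, 3, 4, 7}) = 0
G(33) = mex({0, 3, 7}) = 1
G(34) = mex({0, 2, 3, 5, 7}) = 1
Therefore G(34) = 1.

1


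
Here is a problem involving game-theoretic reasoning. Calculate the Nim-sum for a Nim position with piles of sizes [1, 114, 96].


We need the XOR (exclusive or) of all pile sizes.
After XOR-ing pile 1 (size 1): 0 XOR 1 = 1
After XOR-ing pile 2 (size 114): 1 XOR 114 = 115
After XOR-ing pile 3 (size 96): 115 XOR 96 = 19
The Nim-value of this position is 19.

19


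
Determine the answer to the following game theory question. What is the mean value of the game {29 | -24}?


Game = {29 | -24}, a switch {a | b} with numbers a > b.
Its thermograph has left wall a - t and right wall b + t, which meet at t = (a - b)/2, where both equal (a + b)/2. So the mast (mean value) is at (a + b)/2.
Mean = (29 + (-24))/2 = 5/2 = 5/2

5/2


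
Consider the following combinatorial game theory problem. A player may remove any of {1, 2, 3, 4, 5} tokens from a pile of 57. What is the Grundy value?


The subtraction set is S = {1, 2, 3, 4, 5}.
G(k) = mex{ G(k - s) : s in S, s <= k }. We compute iteratively: G(0) = 0.
G(1) = mex({0}) = 1
G(2) = mex({0, 1}) = 2
G(3) = mex({0, 1, 2}) = 3
G(4) = mex({0, 1, 2, 3}) = 4
G(5) = mex({0, 1, 2, 3, 4}) = 5
G(6) = mex({1, 2, 3, 4, 5}) = 0
G(7) = mex({0, 2, 3, 4, 5}) = 1
G(8) = mex({0, 1, 3, 4, 5}) = 2
G(9) = mex({0, 1, 2, 4, 5}) = 3
G(10) = mex({0, 1, 2, 3, 5}) = 4
Observe that G(6)..G(10) = 0, 1, 2, 3, 4 repeats G(0)..G(4) = 0, 1, 2, 3, 4.
For k >= max(S) = 5, G(k) is determined by the previous 5 values G(k-5)..G(k-1); a window of 5 consecutive values has recurred shifted by 6, so by induction G(k + 6) = G(k) for all k >= 0: the sequence is periodic from the start with period 6.
One period: G(0..5) = 0, 1, 2, 3, 4, 5.
57 mod 6 = 3, so G(57) = G(3) = 3.

3


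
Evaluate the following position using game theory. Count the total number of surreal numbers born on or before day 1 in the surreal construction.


Day 0: {|} = 0 is born. Count = 1.
Day n: the number of surreal numbers born by day n is 2^(n+1) - 1.
By day 0: 2^1 - 1 = 1
By day 1: 2^2 - 1 = 3
By day 1: 3 surreal numbers.

3


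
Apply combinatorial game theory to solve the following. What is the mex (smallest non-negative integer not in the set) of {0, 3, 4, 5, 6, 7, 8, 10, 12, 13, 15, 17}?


Set = {0, 3, 4, 5, 6, 7, 8, 10, 12, 13, 15, 17}
0 is in the set.
1 is NOT in the set. This is the mex.
mex = 1

1


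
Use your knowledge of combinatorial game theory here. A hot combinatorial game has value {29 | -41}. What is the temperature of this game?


The game is {29 | -41}, a switch {a | b} with numbers a > b.
Cooling {a | b} by t gives {a - t | b + t}, which stops being hot when a - t = b + t, i.e. at t = (a - b)/2. So the temperature of a switch is (a - b)/2.
Temperature = (Left option - Right option) / 2
= (29 - (-41)) / 2
= 70 / 2
= 35

35


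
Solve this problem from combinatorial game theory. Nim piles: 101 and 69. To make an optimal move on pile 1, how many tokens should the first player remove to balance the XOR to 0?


Piles: 101 and 69
Current XOR: 101 XOR 69 = 32 (non-zero, so this is an N-position).
To make the XOR zero, we need to find a move that balances the piles.
For pile 1 (size 101): target = 101 XOR 32 = 69
We reduce pile 1 from 101 to 69.
Tokens removed: 101 - 69 = 32
Verification: 69 XOR 69 = 0

32


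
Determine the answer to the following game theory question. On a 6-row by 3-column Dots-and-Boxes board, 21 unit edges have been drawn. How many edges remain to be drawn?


Grid: 6 x 3 boxes, i.e. 7 rows and 4 columns of dots.
Horizontal edges: (rows + 1) * cols = 7 * 3 = 21
Vertical edges: rows * (cols + 1) = 6 * 4 = 24
Total edges: 21 + 24 = 45
Edges drawn: 21
Remaining: 45 - 21 = 24

24


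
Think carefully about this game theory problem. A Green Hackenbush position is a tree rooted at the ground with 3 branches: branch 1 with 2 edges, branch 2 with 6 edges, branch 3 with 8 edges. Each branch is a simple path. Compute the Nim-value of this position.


The tree has 3 branches from the ground vertex.
In Green Hackenbush, the Nim-value of a simple path of length k is k.
Branch 1: length 2, Nim-value = 2
Branch 2: length 6, Nim-value = 6
Branch 3: length 8, Nim-value = 8
Total Nim-value = XOR of all branch values:
0 XOR 2 = 2
2 XOR 6 = 4
4 XOR 8 = 12
Nim-value of the tree = 12

12
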